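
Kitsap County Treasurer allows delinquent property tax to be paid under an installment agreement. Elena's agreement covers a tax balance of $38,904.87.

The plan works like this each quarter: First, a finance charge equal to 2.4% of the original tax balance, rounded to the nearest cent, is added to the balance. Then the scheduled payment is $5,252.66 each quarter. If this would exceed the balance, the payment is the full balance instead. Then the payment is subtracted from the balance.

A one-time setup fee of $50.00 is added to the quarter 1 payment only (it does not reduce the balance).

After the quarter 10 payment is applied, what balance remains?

$0.00

Quarter 1: $38,904.87 +$933.72 interest = $39,838.59; pay $5,252.66 (+ $50.00 fee) → $34,585.93
Quarter 2: $34,585.93 +$933.72 interest = $35,519.65; pay $5,252.66 → $30,266.99
Quarter 3: $30,266.99 +$933.72 interest = $31,200.71; pay $5,252.66 → $25,948.05
Quarter 4: $25,948.05 +$933.72 interest = $26,881.77; pay $5,252.66 → $21,629.11
Quarter 5: $21,629.11 +$933.72 interest = $22,562.83; pay $5,252.66 → $17,310.17
Quarter 6: $17,310.17 +$933.72 interest = $18,243.89; pay $5,252.66 → $12,991.23
Quarter 7: $12,991.23 +$933.72 interest = $13,924.95; pay $5,252.66 → $8,672.29
Quarter 8: $8,672.29 +$933.72 interest = $9,606.01; pay $5,252.66 → $4,353.35
Quarter 9: $4,353.35 +$933.72 interest = $5,287.07; pay $5,252.66 → $34.41
Quarter 10: $34.41 +$933.72 interest = $968.13; pay $968.13 → $0.00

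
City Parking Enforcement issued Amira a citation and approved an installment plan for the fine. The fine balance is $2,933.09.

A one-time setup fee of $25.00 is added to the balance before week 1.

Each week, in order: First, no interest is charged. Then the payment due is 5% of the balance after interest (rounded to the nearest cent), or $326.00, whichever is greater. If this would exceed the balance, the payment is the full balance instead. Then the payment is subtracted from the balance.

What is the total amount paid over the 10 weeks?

# | Opening | Payment | End bal
1 | $2,958.09 | $326.00 | $2,632.09
2 | $2,632.09 | $326.00 | $2,306.09
3 | $2,306.09 | $326.00 | $1,980.09
4 | $1,980.09 | $326.00 | $1,654.09
5 | $1,654.09 | $326.00 | $1,328.09
6 | $1,328.09 | $326.00 | $1,002.09
7 | $1,002.09 | $326.00 | $676.09
8 | $676.09 | $326.00 | $350.09
9 | $350.09 | $326.00 | $24.09
10 | $24.09 | $24.09 | $0.00
Total paid: $2,958.09

$2,958.09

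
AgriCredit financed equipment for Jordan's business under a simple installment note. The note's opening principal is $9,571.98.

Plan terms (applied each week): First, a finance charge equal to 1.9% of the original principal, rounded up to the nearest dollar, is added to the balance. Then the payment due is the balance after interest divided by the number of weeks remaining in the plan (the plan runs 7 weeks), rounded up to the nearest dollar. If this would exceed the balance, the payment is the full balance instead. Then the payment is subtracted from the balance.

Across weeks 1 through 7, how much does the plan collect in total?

Week 1: $9,571.98 +$182.00 interest = $9,753.98; pay $1,394.00 → $8,359.98
Week 2: $8,359.98 +$182.00 interest = $8,541.98; pay $1,424.00 → $7,117.98
Week 3: $7,117.98 +$182.00 interest = $7,299.98; pay $1,460.00 → $5,839.98
Week 4: $5,839.98 +$182.00 interest = $6,021.98; pay $1,506.00 → $4,515.98
Week 5: $4,515.98 +$182.00 interest = $4,697.98; pay $1,566.00 → $3,131.98
Week 6: $3,131.98 +$182.00 interest = $3,313.98; pay $1,657.00 → $1,656.98
Week 7: $1,656.98 +$182.00 interest = $1,838.98; pay $1,838.98 → $0.00
Total paid: $10,845.98

$10,845.98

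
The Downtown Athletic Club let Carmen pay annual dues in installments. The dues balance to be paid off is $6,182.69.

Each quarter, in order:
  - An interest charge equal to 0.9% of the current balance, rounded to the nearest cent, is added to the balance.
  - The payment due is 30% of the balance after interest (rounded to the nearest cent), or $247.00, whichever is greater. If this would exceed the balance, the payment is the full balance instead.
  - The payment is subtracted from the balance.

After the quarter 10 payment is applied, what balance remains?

Quarter 1: opening $6,182.69; interest $55.64 → $6,238.33; payment $1,871.50; balance $4,366.83
Quarter 2: opening $4,366.83; interest $39.30 → $4,406.13; payment $1,321.84; balance $3,084.29
Quarter 3: opening $3,084.29; interest $27.76 → $3,112.05; payment $933.62; balance $2,178.43
Quarter 4: opening $2,178.43; interest $19.61 → $2,198.04; payment $659.41; balance $1,538.63
Quarter 5: opening $1,538.63; interest $13.85 → $1,552.48; payment $465.74; balance $1,086.74
Quarter 6: opening $1,086.74; interest $9.78 → $1,096.52; payment $328.96; balance $767.56
Quarter 7: opening $767.56; interest $6.91 → $774.47; payment $247.00; balance $527.47
Quarter 8: opening $527.47; interest $4.75 → $532.22; payment $247.00; balance $285.22
Quarter 9: opening $285.22; interest $2.57 → $287.79; payment $247.00; balance $40.79
Quarter 10: opening $40.79; interest $0.37 → $41.16; payment $41.16; balance $0.00

$0.00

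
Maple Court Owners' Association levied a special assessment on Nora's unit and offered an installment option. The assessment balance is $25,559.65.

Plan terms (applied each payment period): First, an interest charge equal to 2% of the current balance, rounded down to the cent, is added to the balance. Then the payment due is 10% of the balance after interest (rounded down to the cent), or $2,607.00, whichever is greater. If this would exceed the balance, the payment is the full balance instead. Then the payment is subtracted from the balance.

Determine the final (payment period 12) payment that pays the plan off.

Payment period 1: opening $25,559.65; interest $511.19 → $26,070.84; payment $2,607.08; balance $23,463.76
Payment period 2: opening $23,463.76; interest $469.27 → $23,933.03; payment $2,607.00; balance $21,326.03
Payment period 3: opening $21,326.03; interest $426.52 → $21,752.55; payment $2,607.00; balance $19,145.55
Payment period 4: opening $19,145.55; interest $382.91 → $19,528.46; payment $2,607.00; balance $16,921.46
Payment period 5: opening $16,921.46; interest $338.42 → $17,259.88; payment $2,607.00; balance $14,652.88
Payment period 6: opening $14,652.88; interest $293.05 → $14,945.93; payment $2,607.00; balance $12,338.93
Payment period 7: opening $12,338.93; interest $246.77 → $12,585.70; payment $2,607.00; balance $9,978.70
Payment period 8: opening $9,978.70; interest $199.57 → $10,178.27; payment $2,607.00; balance $7,571.27
Payment period 9: opening $7,571.27; interest $151.42 → $7,722.69; payment $2,607.00; balance $5,115.69
Payment period 10: opening $5,115.69; interest $102.31 → $5,218.00; payment $2,607.00; balance $2,611.00
Payment period 11: opening $2,611.00; interest $52.22 → $2,663.22; payment $2,607.00; balance $56.22
Payment period 12: opening $56.22; interest $1.12 → $57.34; payment $57.34; balance $0.00

$57.34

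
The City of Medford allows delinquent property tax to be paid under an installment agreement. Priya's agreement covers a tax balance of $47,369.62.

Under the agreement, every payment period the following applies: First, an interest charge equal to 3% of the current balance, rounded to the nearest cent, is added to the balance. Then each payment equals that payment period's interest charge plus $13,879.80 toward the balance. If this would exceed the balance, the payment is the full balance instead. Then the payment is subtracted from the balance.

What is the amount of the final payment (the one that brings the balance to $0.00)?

Payment period 1: opening $47,369.62; interest $1,421.09 → $48,790.71; payment $15,300.89; balance $33,489.82
Payment period 2: opening $33,489.82; interest $1,004.69 → $34,494.51; payment $14,884.49; balance $19,610.02
Payment period 3: opening $19,610.02; interest $588.30 → $20,198.32; payment $14,468.10; balance $5,730.22
Payment period 4: opening $5,730.22; interest $171.91 → $5,902.13; payment $5,902.13; balance $0.00

$5,902.13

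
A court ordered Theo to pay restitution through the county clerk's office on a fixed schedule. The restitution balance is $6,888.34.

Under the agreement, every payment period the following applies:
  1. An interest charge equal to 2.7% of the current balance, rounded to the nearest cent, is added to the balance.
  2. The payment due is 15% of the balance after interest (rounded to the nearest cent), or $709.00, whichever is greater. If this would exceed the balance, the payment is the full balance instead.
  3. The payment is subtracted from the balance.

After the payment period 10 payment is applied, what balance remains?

$138.16

Payment period 1: $6,888.34 +$185.99 interest = $7,074.33; pay $1,061.15 → $6,013.18
Payment period 2: $6,013.18 +$162.36 interest = $6,175.54; pay $926.33 → $5,249.21
Payment period 3: $5,249.21 +$141.73 interest = $5,390.94; pay $808.64 → $4,582.30
Payment period 4: $4,582.30 +$123.72 interest = $4,706.02; pay $709.00 → $3,997.02
Payment period 5: $3,997.02 +$107.92 interest = $4,104.94; pay $709.00 → $3,395.94
Payment period 6: $3,395.94 +$91.69 interest = $3,487.63; pay $709.00 → $2,778.63
Payment period 7: $2,778.63 +$75.02 interest = $2,853.65; pay $709.00 → $2,144.65
Payment period 8: $2,144.65 +$57.91 interest = $2,202.56; pay $709.00 → $1,493.56
Payment period 9: $1,493.56 +$40.33 interest = $1,533.89; pay $709.00 → $824.89
Payment period 10: $824.89 +$22.27 interest = $847.16; pay $709.00 → $138.16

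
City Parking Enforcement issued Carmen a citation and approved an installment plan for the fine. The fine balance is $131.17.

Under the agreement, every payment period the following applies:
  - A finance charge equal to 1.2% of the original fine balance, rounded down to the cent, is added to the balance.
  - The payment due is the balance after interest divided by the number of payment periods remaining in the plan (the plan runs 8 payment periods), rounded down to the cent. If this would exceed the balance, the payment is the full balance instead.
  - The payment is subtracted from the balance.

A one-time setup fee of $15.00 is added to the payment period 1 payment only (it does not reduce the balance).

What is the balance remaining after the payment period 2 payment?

$100.91

Payment period 1: opening $131.17; interest $1.57 → $132.74; payment $16.59 (+ $15.00 fee); balance $116.15
Payment period 2: opening $116.15; interest $1.57 → $117.72; payment $16.81; balance $100.91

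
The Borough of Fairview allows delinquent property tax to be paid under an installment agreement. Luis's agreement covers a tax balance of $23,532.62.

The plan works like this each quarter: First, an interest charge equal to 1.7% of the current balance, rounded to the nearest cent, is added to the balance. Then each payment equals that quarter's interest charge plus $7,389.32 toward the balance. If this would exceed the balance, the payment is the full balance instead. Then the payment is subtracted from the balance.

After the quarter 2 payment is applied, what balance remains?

Quarter 1: $23,532.62 +$400.05 interest = $23,932.67; pay $7,789.37 → $16,143.30
Quarter 2: $16,143.30 +$274.44 interest = $16,417.74; pay $7,663.76 → $8,753.98

$8,753.98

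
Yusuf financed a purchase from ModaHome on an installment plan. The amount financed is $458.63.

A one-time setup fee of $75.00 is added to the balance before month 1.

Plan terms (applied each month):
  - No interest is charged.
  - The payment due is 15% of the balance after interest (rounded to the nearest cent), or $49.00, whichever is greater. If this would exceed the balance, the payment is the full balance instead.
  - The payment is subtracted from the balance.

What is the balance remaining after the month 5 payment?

$229.56

Month 1: opening $533.63; payment $80.04; balance $453.59
Month 2: opening $453.59; payment $68.04; balance $385.55
Month 3: opening $385.55; payment $57.83; balance $327.72
Month 4: opening $327.72; payment $49.16; balance $278.56
Month 5: opening $278.56; payment $49.00; balance $229.56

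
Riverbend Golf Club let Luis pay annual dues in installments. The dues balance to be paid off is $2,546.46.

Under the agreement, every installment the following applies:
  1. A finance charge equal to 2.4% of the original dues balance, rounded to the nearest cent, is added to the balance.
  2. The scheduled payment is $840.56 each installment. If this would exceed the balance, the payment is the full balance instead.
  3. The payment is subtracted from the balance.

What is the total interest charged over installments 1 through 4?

$244.48

Installment 1: opening $2,546.46; interest $61.12 → $2,607.58; payment $840.56; balance $1,767.02
Installment 2: opening $1,767.02; interest $61.12 → $1,828.14; payment $840.56; balance $987.58
Installment 3: opening $987.58; interest $61.12 → $1,048.70; payment $840.56; balance $208.14
Installment 4: opening $208.14; interest $61.12 → $269.26; payment $269.26; balance $0.00
Total interest: $61.12 + $61.12 + $61.12 + $61.12 = $244.48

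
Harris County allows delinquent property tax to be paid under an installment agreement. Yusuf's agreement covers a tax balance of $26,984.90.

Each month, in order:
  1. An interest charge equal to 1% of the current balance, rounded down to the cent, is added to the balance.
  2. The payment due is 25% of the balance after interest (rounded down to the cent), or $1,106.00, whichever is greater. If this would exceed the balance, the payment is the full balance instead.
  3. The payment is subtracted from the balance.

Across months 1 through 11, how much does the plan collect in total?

Month 1: $26,984.90 +$269.84 interest = $27,254.74; pay $6,813.68 → $20,441.06
Month 2: $20,441.06 +$204.41 interest = $20,645.47; pay $5,161.36 → $15,484.11
Month 3: $15,484.11 +$154.84 interest = $15,638.95; pay $3,909.73 → $11,729.22
Month 4: $11,729.22 +$117.29 interest = $11,846.51; pay $2,961.62 → $8,884.89
Month 5: $8,884.89 +$88.84 interest = $8,973.73; pay $2,243.43 → $6,730.30
Month 6: $6,730.30 +$67.30 interest = $6,797.60; pay $1,699.40 → $5,098.20
Month 7: $5,098.20 +$50.98 interest = $5,149.18; pay $1,287.29 → $3,861.89
Month 8: $3,861.89 +$38.61 interest = $3,900.50; pay $1,106.00 → $2,794.50
Month 9: $2,794.50 +$27.94 interest = $2,822.44; pay $1,106.00 → $1,716.44
Month 10: $1,716.44 +$17.16 interest = $1,733.60; pay $1,106.00 → $627.60
Month 11: $627.60 +$6.27 interest = $633.87; pay $633.87 → $0.00
Total paid: $28,028.38

$28,028.38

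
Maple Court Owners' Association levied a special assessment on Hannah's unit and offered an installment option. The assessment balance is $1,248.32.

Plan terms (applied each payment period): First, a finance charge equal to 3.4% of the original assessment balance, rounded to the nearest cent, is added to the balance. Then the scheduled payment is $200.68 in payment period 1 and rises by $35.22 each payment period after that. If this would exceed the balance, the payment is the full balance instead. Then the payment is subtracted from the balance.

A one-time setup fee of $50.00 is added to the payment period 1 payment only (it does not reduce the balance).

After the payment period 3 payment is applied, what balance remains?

$667.94

Payment period 1: opening $1,248.32; interest $42.44 → $1,290.76; payment $200.68 (+ $50.00 fee); balance $1,090.08
Payment period 2: opening $1,090.08; interest $42.44 → $1,132.52; payment $235.90; balance $896.62
Payment period 3: opening $896.62; interest $42.44 → $939.06; payment $271.12; balance $667.94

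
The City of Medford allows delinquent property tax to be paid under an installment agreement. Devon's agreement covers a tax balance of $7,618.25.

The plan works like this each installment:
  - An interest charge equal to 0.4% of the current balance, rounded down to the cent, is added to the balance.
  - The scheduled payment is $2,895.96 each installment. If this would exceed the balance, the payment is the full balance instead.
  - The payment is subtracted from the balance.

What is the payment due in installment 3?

# | Opening | Interest | Payment | End bal
1 | $7,618.25 | $30.47 | $2,895.96 | $4,752.76
2 | $4,752.76 | $19.01 | $2,895.96 | $1,875.81
3 | $1,875.81 | $7.50 | $1,883.31 | $0.00

$1,883.31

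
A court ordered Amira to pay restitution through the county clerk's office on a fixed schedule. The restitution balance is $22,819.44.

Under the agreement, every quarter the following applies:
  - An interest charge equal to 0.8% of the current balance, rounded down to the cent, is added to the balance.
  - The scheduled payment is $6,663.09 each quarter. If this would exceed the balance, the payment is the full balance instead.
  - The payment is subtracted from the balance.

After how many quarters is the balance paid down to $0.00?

4

# | Opening | Interest | Payment | End bal
1 | $22,819.44 | $182.55 | $6,663.09 | $16,338.90
2 | $16,338.90 | $130.71 | $6,663.09 | $9,806.52
3 | $9,806.52 | $78.45 | $6,663.09 | $3,221.88
4 | $3,221.88 | $25.77 | $3,247.65 | $0.00
Balance reaches $0.00 in quarter 4.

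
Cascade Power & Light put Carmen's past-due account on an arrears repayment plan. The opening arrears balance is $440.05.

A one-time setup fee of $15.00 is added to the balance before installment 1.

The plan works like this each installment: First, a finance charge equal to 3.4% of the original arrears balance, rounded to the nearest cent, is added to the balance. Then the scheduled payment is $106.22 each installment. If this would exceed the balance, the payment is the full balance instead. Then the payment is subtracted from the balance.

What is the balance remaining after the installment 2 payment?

# | Opening | Interest | Payment | End bal
1 | $455.05 | $14.96 | $106.22 | $363.79
2 | $363.79 | $14.96 | $106.22 | $272.53

$272.53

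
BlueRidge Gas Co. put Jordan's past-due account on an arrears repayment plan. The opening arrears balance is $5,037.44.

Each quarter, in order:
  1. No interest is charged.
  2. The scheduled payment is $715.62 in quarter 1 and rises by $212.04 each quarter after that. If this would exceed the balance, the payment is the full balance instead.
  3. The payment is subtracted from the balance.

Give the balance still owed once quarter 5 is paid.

$0.00

Quarter 1: $5,037.44 − $715.62 → $4,321.82
Quarter 2: $4,321.82 − $927.66 → $3,394.16
Quarter 3: $3,394.16 − $1,139.70 → $2,254.46
Quarter 4: $2,254.46 − $1,351.74 → $902.72
Quarter 5: $902.72 − $902.72 → $0.00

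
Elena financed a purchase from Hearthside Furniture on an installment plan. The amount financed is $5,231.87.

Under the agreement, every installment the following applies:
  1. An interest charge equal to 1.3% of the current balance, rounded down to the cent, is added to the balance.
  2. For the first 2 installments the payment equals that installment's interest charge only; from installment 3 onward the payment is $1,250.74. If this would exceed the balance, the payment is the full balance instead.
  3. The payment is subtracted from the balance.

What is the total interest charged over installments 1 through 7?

$320.30

# | Opening | Interest | Payment | End bal
1 | $5,231.87 | $68.01 | $68.01 | $5,231.87
2 | $5,231.87 | $68.01 | $68.01 | $5,231.87
3 | $5,231.87 | $68.01 | $1,250.74 | $4,049.14
4 | $4,049.14 | $52.63 | $1,250.74 | $2,851.03
5 | $2,851.03 | $37.06 | $1,250.74 | $1,637.35
6 | $1,637.35 | $21.28 | $1,250.74 | $407.89
7 | $407.89 | $5.30 | $413.19 | $0.00
Total interest: $68.01 + $68.01 + $68.01 + $52.63 + $37.06 + $21.28 + $5.30 = $320.30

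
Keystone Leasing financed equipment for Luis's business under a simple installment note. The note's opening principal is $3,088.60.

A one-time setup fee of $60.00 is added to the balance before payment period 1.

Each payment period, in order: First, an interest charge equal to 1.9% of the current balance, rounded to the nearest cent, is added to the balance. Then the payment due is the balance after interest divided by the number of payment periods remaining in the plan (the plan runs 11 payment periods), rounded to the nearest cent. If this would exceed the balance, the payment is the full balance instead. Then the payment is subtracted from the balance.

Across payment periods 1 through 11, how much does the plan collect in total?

# | Opening | Interest | Payment | End bal
1 | $3,148.60 | $59.82 | $291.67 | $2,916.75
2 | $2,916.75 | $55.42 | $297.22 | $2,674.95
3 | $2,674.95 | $50.82 | $302.86 | $2,422.91
4 | $2,422.91 | $46.04 | $308.62 | $2,160.33
5 | $2,160.33 | $41.05 | $314.48 | $1,886.90
6 | $1,886.90 | $35.85 | $320.46 | $1,602.29
7 | $1,602.29 | $30.44 | $326.55 | $1,306.18
8 | $1,306.18 | $24.82 | $332.75 | $998.25
9 | $998.25 | $18.97 | $339.07 | $678.15
10 | $678.15 | $12.88 | $345.52 | $345.51
11 | $345.51 | $6.56 | $352.07 | $0.00
Total paid: $3,531.27

$3,531.27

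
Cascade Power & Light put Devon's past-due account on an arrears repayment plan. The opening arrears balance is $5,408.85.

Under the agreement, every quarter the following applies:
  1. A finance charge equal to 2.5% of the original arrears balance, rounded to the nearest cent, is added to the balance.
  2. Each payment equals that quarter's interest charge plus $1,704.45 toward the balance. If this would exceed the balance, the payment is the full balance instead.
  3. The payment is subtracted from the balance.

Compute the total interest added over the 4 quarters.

Quarter 1: $5,408.85 +$135.22 interest = $5,544.07; pay $1,839.67 → $3,704.40
Quarter 2: $3,704.40 +$135.22 interest = $3,839.62; pay $1,839.67 → $1,999.95
Quarter 3: $1,999.95 +$135.22 interest = $2,135.17; pay $1,839.67 → $295.50
Quarter 4: $295.50 +$135.22 interest = $430.72; pay $430.72 → $0.00
Total interest: $135.22 + $135.22 + $135.22 + $135.22 = $540.88

$540.88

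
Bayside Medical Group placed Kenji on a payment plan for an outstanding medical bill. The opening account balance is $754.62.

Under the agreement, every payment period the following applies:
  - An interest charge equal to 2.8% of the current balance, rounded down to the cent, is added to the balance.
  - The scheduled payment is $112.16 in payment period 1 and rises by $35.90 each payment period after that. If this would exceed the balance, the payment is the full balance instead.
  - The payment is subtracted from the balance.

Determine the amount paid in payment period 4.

# | Opening | Interest | Payment | End bal
1 | $754.62 | $21.12 | $112.16 | $663.58
2 | $663.58 | $18.58 | $148.06 | $534.10
3 | $534.10 | $14.95 | $183.96 | $365.09
4 | $365.09 | $10.22 | $219.86 | $155.45

$219.86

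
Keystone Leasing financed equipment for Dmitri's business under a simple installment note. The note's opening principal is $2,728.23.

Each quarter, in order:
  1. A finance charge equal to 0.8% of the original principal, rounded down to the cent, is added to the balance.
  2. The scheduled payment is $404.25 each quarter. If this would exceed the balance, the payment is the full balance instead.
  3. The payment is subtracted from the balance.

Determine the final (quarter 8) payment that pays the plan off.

# | Opening | Interest | Payment | End bal
1 | $2,728.23 | $21.82 | $404.25 | $2,345.80
2 | $2,345.80 | $21.82 | $404.25 | $1,963.37
3 | $1,963.37 | $21.82 | $404.25 | $1,580.94
4 | $1,580.94 | $21.82 | $404.25 | $1,198.51
5 | $1,198.51 | $21.82 | $404.25 | $816.08
6 | $816.08 | $21.82 | $404.25 | $433.65
7 | $433.65 | $21.82 | $404.25 | $51.22
8 | $51.22 | $21.82 | $73.04 | $0.00

$73.04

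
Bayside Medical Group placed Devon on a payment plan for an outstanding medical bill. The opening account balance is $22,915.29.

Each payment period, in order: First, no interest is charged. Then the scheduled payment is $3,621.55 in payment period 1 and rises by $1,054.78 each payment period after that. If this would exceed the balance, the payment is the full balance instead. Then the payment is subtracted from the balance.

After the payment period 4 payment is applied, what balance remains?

$2,100.41

Payment period 1: opening $22,915.29; payment $3,621.55; balance $19,293.74
Payment period 2: opening $19,293.74; payment $4,676.33; balance $14,617.41
Payment period 3: opening $14,617.41; payment $5,731.11; balance $8,886.30
Payment period 4: opening $8,886.30; payment $6,785.89; balance $2,100.41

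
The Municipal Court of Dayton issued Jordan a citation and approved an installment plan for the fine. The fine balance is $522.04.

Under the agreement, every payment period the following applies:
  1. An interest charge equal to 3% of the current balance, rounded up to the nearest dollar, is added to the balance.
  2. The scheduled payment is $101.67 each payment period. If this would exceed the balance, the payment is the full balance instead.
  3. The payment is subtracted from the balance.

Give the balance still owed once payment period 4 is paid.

Payment period 1: opening $522.04; interest $16.00 → $538.04; payment $101.67; balance $436.37
Payment period 2: opening $436.37; interest $14.00 → $450.37; payment $101.67; balance $348.70
Payment period 3: opening $348.70; interest $11.00 → $359.70; payment $101.67; balance $258.03
Payment period 4: opening $258.03; interest $8.00 → $266.03; payment $101.67; balance $164.36

$164.36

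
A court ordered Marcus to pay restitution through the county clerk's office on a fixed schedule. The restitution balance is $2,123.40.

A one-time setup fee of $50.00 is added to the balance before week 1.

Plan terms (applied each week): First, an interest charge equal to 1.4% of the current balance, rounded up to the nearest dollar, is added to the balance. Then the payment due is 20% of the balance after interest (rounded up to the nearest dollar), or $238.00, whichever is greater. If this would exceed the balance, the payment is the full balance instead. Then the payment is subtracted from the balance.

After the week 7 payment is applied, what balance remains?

$257.40

Week 1: $2,173.40 +$31.00 interest = $2,204.40; pay $441.00 → $1,763.40
Week 2: $1,763.40 +$25.00 interest = $1,788.40; pay $358.00 → $1,430.40
Week 3: $1,430.40 +$21.00 interest = $1,451.40; pay $291.00 → $1,160.40
Week 4: $1,160.40 +$17.00 interest = $1,177.40; pay $238.00 → $939.40
Week 5: $939.40 +$14.00 interest = $953.40; pay $238.00 → $715.40
Week 6: $715.40 +$11.00 interest = $726.40; pay $238.00 → $488.40
Week 7: $488.40 +$7.00 interest = $495.40; pay $238.00 → $257.40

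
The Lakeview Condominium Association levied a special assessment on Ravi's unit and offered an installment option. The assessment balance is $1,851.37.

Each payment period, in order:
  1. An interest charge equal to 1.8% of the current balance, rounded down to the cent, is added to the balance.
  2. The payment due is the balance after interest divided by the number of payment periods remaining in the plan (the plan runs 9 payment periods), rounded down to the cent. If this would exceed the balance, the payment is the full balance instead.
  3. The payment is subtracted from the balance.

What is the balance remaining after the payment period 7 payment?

$466.14

# | Opening | Interest | Payment | End bal
1 | $1,851.37 | $33.32 | $209.41 | $1,675.28
2 | $1,675.28 | $30.15 | $213.17 | $1,492.26
3 | $1,492.26 | $26.86 | $217.01 | $1,302.11
4 | $1,302.11 | $23.43 | $220.92 | $1,104.62
5 | $1,104.62 | $19.88 | $224.90 | $899.60
6 | $899.60 | $16.19 | $228.94 | $686.85
7 | $686.85 | $12.36 | $233.07 | $466.14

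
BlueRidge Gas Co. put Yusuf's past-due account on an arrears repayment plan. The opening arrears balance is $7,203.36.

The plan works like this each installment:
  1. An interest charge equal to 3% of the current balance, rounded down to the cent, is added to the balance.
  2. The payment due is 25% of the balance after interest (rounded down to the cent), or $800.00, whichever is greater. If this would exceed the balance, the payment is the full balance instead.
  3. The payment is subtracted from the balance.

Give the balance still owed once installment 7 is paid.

Installment 1: $7,203.36 +$216.10 interest = $7,419.46; pay $1,854.86 → $5,564.60
Installment 2: $5,564.60 +$166.93 interest = $5,731.53; pay $1,432.88 → $4,298.65
Installment 3: $4,298.65 +$128.95 interest = $4,427.60; pay $1,106.90 → $3,320.70
Installment 4: $3,320.70 +$99.62 interest = $3,420.32; pay $855.08 → $2,565.24
Installment 5: $2,565.24 +$76.95 interest = $2,642.19; pay $800.00 → $1,842.19
Installment 6: $1,842.19 +$55.26 interest = $1,897.45; pay $800.00 → $1,097.45
Installment 7: $1,097.45 +$32.92 interest = $1,130.37; pay $800.00 → $330.37

$330.37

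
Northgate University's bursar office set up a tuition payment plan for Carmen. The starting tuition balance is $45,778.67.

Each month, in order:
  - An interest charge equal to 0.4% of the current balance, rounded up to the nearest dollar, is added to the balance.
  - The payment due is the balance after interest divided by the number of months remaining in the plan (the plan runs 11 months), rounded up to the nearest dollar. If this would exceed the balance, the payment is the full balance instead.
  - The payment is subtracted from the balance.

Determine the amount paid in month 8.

$4,298.00

Month 1: $45,778.67 +$184.00 interest = $45,962.67; pay $4,179.00 → $41,783.67
Month 2: $41,783.67 +$168.00 interest = $41,951.67; pay $4,196.00 → $37,755.67
Month 3: $37,755.67 +$152.00 interest = $37,907.67; pay $4,212.00 → $33,695.67
Month 4: $33,695.67 +$135.00 interest = $33,830.67; pay $4,229.00 → $29,601.67
Month 5: $29,601.67 +$119.00 interest = $29,720.67; pay $4,246.00 → $25,474.67
Month 6: $25,474.67 +$102.00 interest = $25,576.67; pay $4,263.00 → $21,313.67
Month 7: $21,313.67 +$86.00 interest = $21,399.67; pay $4,280.00 → $17,119.67
Month 8: $17,119.67 +$69.00 interest = $17,188.67; pay $4,298.00 → $12,890.67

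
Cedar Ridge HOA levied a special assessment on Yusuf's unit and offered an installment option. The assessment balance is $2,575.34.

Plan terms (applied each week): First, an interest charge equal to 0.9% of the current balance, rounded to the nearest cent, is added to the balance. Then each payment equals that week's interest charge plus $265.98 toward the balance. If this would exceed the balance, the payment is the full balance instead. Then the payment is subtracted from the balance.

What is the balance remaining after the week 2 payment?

Week 1: $2,575.34 +$23.18 interest = $2,598.52; pay $289.16 → $2,309.36
Week 2: $2,309.36 +$20.78 interest = $2,330.14; pay $286.76 → $2,043.38

$2,043.38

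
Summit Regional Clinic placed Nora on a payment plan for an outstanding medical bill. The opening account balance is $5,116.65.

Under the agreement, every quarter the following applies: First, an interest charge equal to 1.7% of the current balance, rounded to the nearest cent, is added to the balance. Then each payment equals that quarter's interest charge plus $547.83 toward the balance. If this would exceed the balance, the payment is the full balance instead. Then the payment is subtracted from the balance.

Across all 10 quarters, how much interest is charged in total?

$450.74

Quarter 1: $5,116.65 +$86.98 interest = $5,203.63; pay $634.81 → $4,568.82
Quarter 2: $4,568.82 +$77.67 interest = $4,646.49; pay $625.50 → $4,020.99
Quarter 3: $4,020.99 +$68.36 interest = $4,089.35; pay $616.19 → $3,473.16
Quarter 4: $3,473.16 +$59.04 interest = $3,532.20; pay $606.87 → $2,925.33
Quarter 5: $2,925.33 +$49.73 interest = $2,975.06; pay $597.56 → $2,377.50
Quarter 6: $2,377.50 +$40.42 interest = $2,417.92; pay $588.25 → $1,829.67
Quarter 7: $1,829.67 +$31.10 interest = $1,860.77; pay $578.93 → $1,281.84
Quarter 8: $1,281.84 +$21.79 interest = $1,303.63; pay $569.62 → $734.01
Quarter 9: $734.01 +$12.48 interest = $746.49; pay $560.31 → $186.18
Quarter 10: $186.18 +$3.17 interest = $189.35; pay $189.35 → $0.00
Total interest: $86.98 + $77.67 + $68.36 + $59.04 + $49.73 + $40.42 + $31.10 + $21.79 + $12.48 + $3.17 = $450.74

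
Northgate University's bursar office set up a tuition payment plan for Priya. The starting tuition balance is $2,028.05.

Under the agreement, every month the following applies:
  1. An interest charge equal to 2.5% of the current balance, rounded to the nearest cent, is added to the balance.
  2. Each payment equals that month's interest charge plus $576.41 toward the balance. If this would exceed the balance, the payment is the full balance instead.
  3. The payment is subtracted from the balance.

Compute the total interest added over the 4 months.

# | Opening | Interest | Payment | End bal
1 | $2,028.05 | $50.70 | $627.11 | $1,451.64
2 | $1,451.64 | $36.29 | $612.70 | $875.23
3 | $875.23 | $21.88 | $598.29 | $298.82
4 | $298.82 | $7.47 | $306.29 | $0.00
Total interest: $50.70 + $36.29 + $21.88 + $7.47 = $116.34

$116.34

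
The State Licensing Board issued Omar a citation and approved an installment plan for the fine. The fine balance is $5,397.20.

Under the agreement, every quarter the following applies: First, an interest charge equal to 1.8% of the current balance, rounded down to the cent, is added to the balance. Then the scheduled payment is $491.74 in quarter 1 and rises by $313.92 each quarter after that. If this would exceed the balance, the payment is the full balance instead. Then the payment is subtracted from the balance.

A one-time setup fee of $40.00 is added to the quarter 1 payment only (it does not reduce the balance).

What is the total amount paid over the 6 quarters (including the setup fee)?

$5,796.39

Quarter 1: $5,397.20 +$97.14 interest = $5,494.34; pay $491.74 (+ $40.00 fee) → $5,002.60
Quarter 2: $5,002.60 +$90.04 interest = $5,092.64; pay $805.66 → $4,286.98
Quarter 3: $4,286.98 +$77.16 interest = $4,364.14; pay $1,119.58 → $3,244.56
Quarter 4: $3,244.56 +$58.40 interest = $3,302.96; pay $1,433.50 → $1,869.46
Quarter 5: $1,869.46 +$33.65 interest = $1,903.11; pay $1,747.42 → $155.69
Quarter 6: $155.69 +$2.80 interest = $158.49; pay $158.49 → $0.00
Total paid: $5,796.39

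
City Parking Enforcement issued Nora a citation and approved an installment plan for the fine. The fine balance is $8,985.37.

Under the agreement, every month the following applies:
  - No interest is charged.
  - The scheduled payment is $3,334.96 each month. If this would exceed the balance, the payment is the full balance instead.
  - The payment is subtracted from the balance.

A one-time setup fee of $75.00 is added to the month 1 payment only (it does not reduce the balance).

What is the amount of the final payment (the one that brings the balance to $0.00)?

Month 1: $8,985.37 − $3,334.96 (+ $75.00 fee) → $5,650.41
Month 2: $5,650.41 − $3,334.96 → $2,315.45
Month 3: $2,315.45 − $2,315.45 → $0.00

$2,315.45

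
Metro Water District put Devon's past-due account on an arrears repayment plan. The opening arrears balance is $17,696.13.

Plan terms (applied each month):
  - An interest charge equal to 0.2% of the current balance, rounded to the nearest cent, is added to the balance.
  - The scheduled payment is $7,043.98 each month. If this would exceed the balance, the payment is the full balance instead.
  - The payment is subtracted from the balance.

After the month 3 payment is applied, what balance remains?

$0.00

Month 1: opening $17,696.13; interest $35.39 → $17,731.52; payment $7,043.98; balance $10,687.54
Month 2: opening $10,687.54; interest $21.38 → $10,708.92; payment $7,043.98; balance $3,664.94
Month 3: opening $3,664.94; interest $7.33 → $3,672.27; payment $3,672.27; balance $0.00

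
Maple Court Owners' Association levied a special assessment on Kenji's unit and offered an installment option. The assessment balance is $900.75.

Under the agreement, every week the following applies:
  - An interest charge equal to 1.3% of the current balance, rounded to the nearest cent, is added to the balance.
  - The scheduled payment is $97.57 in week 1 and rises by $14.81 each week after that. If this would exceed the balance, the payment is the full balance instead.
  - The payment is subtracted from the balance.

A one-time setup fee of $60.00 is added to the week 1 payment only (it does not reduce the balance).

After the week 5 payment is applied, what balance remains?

$310.10

# | Opening | Interest | Payment | Fee | End bal
1 | $900.75 | $11.71 | $97.57 | $60.00 | $814.89
2 | $814.89 | $10.59 | $112.38 | — | $713.10
3 | $713.10 | $9.27 | $127.19 | — | $595.18
4 | $595.18 | $7.74 | $142.00 | — | $460.92
5 | $460.92 | $5.99 | $156.81 | — | $310.10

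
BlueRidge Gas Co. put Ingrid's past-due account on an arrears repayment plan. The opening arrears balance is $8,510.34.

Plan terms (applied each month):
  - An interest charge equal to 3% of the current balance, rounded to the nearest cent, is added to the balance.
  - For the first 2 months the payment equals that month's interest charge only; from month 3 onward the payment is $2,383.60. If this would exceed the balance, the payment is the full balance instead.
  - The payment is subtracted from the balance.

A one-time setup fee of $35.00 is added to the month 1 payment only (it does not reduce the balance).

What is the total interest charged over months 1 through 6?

$1,141.05

# | Opening | Interest | Payment | Fee | End bal
1 | $8,510.34 | $255.31 | $255.31 | $35.00 | $8,510.34
2 | $8,510.34 | $255.31 | $255.31 | — | $8,510.34
3 | $8,510.34 | $255.31 | $2,383.60 | — | $6,382.05
4 | $6,382.05 | $191.46 | $2,383.60 | — | $4,189.91
5 | $4,189.91 | $125.70 | $2,383.60 | — | $1,932.01
6 | $1,932.01 | $57.96 | $1,989.97 | — | $0.00
Total interest: $255.31 + $255.31 + $255.31 + $191.46 + $125.70 + $57.96 = $1,141.05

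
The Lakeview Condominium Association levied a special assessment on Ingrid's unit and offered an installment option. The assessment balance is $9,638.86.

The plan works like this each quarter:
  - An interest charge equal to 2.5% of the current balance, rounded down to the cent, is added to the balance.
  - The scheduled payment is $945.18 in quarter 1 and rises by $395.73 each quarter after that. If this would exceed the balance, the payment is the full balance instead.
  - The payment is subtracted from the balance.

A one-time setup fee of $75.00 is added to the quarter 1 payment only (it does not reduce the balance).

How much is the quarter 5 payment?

$2,528.10

Quarter 1: $9,638.86 +$240.97 interest = $9,879.83; pay $945.18 (+ $75.00 fee) → $8,934.65
Quarter 2: $8,934.65 +$223.36 interest = $9,158.01; pay $1,340.91 → $7,817.10
Quarter 3: $7,817.10 +$195.42 interest = $8,012.52; pay $1,736.64 → $6,275.88
Quarter 4: $6,275.88 +$156.89 interest = $6,432.77; pay $2,132.37 → $4,300.40
Quarter 5: $4,300.40 +$107.51 interest = $4,407.91; pay $2,528.10 → $1,879.81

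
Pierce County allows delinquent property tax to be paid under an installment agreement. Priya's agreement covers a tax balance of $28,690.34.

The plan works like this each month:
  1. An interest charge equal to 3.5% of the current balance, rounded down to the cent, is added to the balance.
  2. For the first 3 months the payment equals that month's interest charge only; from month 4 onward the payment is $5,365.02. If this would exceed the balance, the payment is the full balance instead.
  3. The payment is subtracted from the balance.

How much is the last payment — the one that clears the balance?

$130.43

Month 1: opening $28,690.34; interest $1,004.16 → $29,694.50; payment $1,004.16; balance $28,690.34
Month 2: opening $28,690.34; interest $1,004.16 → $29,694.50; payment $1,004.16; balance $28,690.34
Month 3: opening $28,690.34; interest $1,004.16 → $29,694.50; payment $1,004.16; balance $28,690.34
Month 4: opening $28,690.34; interest $1,004.16 → $29,694.50; payment $5,365.02; balance $24,329.48
Month 5: opening $24,329.48; interest $851.53 → $25,181.01; payment $5,365.02; balance $19,815.99
Month 6: opening $19,815.99; interest $693.55 → $20,509.54; payment $5,365.02; balance $15,144.52
Month 7: opening $15,144.52; interest $530.05 → $15,674.57; payment $5,365.02; balance $10,309.55
Month 8: opening $10,309.55; interest $360.83 → $10,670.38; payment $5,365.02; balance $5,305.36
Month 9: opening $5,305.36; interest $185.68 → $5,491.04; payment $5,365.02; balance $126.02
Month 10: opening $126.02; interest $4.41 → $130.43; payment $130.43; balance $0.00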